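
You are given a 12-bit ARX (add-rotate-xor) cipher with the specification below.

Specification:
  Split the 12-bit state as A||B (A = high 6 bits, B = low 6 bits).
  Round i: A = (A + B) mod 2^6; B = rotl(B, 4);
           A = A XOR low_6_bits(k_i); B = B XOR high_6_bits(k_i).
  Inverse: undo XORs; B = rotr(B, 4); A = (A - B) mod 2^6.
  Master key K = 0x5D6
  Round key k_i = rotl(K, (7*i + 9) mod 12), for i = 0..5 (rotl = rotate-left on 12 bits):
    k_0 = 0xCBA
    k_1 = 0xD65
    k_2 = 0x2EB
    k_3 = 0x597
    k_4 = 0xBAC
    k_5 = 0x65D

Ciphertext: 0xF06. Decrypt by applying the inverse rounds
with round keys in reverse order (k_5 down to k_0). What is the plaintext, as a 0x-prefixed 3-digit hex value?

s_0 = ciphertext = 0xF06
s_1 = InvRound(s_0, k_5) = 0x93D
s_2 = InvRound(s_1, k_4) = 0xECD
s_3 = InvRound(s_2, k_3) = 0xFED
s_4 = InvRound(s_3, k_2) = 0xE9A
s_5 = InvRound(s_4, k_1) = 0x87E
s_6 = InvRound(s_5, k_0) = 0xAF0

0xAF0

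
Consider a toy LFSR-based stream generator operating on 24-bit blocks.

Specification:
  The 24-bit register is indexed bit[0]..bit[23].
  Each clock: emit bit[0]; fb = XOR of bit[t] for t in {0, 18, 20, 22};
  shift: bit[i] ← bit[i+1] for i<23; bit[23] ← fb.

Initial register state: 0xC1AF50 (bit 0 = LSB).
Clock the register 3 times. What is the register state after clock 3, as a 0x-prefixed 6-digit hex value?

0x7835EA

reg_0 = 0xC1AF50
clock 1: out=0, reg = 0xE0D7A8
clock 2: out=0, reg = 0xF06BD4
clock 3: out=0, reg = 0x7835EA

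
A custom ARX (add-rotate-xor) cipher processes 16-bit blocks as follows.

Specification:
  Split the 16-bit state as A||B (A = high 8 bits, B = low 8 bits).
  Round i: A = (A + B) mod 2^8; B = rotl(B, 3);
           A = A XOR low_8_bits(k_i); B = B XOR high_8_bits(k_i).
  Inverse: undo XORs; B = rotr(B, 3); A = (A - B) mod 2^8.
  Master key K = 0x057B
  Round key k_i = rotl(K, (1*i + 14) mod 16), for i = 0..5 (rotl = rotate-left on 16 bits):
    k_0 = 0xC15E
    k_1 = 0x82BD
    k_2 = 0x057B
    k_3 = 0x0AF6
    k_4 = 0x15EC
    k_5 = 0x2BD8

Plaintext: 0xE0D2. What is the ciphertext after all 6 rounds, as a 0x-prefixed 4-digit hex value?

s_0 = plaintext = 0xE0D2
s_1 = Round(s_0, k_0) = 0xEC57
s_2 = Round(s_1, k_1) = 0xFE38
s_3 = Round(s_2, k_2) = 0x4DC4
s_4 = Round(s_3, k_3) = 0xE72C
s_5 = Round(s_4, k_4) = 0xFF74
s_6 = Round(s_5, k_5) = 0xAB88

0xAB88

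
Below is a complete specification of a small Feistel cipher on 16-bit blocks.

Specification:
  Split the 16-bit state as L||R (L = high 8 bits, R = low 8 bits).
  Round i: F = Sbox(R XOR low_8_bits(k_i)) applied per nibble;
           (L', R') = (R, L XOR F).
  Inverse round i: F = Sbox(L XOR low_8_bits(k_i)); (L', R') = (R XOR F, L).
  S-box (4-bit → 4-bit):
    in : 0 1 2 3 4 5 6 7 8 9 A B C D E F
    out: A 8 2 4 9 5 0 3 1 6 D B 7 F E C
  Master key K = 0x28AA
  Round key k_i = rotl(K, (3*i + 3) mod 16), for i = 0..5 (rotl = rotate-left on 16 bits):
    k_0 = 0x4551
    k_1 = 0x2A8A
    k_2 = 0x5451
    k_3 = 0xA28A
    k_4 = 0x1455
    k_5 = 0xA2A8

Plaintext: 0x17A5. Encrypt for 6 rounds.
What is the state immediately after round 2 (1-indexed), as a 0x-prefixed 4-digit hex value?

0xDEFC

s_0 = plaintext = 0x17A5
s_1 = Round(s_0, k_0) = 0xA5DE
s_2 = Round(s_1, k_1) = 0xDEFC
s_3 = Round(s_2, k_2) = 0xFC01
s_4 = Round(s_3, k_3) = 0x01E7
s_5 = Round(s_4, k_4) = 0xE7B3
s_6 = Round(s_5, k_5) = 0xB36C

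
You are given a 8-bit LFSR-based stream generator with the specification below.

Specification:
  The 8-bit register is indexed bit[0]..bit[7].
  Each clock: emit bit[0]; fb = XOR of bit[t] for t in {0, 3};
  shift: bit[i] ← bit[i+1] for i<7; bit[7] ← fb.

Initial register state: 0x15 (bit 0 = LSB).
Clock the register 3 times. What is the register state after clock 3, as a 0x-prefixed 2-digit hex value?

0xE2

reg_0 = 0x15
clock 1: out=1, reg = 0x8A
clock 2: out=0, reg = 0xC5
clock 3: out=1, reg = 0xE2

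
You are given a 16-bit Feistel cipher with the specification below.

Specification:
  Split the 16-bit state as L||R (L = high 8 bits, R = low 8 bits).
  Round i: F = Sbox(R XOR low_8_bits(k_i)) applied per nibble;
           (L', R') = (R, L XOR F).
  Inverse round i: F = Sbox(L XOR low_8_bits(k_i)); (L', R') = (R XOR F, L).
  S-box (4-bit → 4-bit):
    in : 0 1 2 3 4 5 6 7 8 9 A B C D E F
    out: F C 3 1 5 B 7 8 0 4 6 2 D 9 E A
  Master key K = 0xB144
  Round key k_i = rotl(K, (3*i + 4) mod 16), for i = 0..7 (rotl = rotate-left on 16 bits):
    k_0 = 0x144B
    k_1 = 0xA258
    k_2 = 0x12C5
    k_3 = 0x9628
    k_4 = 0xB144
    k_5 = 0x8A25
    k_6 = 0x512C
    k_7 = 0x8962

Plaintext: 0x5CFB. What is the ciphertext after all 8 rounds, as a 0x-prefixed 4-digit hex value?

s_0 = plaintext = 0x5CFB
s_1 = Round(s_0, k_0) = 0xFB73
s_2 = Round(s_1, k_1) = 0x73C9
s_3 = Round(s_2, k_2) = 0xC98E
s_4 = Round(s_3, k_3) = 0x8EAE
s_5 = Round(s_4, k_4) = 0xAE68
s_6 = Round(s_5, k_5) = 0x68F7
s_7 = Round(s_6, k_6) = 0xF7FA
s_8 = Round(s_7, k_7) = 0xFAB7

0xFAB7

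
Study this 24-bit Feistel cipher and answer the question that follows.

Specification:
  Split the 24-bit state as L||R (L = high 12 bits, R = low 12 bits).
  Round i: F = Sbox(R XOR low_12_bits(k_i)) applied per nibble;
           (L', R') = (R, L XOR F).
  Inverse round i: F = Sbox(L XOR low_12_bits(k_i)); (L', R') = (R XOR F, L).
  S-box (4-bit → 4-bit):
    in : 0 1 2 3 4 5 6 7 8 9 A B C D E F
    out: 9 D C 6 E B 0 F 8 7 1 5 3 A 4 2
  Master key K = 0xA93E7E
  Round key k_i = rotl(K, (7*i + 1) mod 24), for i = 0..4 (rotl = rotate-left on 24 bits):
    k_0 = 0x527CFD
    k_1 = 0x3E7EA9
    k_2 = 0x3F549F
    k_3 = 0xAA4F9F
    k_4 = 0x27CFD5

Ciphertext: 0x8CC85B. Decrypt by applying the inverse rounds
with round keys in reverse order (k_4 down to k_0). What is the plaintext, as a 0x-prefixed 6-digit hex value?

s_0 = ciphertext = 0x8CC85B
s_1 = InvRound(s_0, k_4) = 0x78C8CC
s_2 = InvRound(s_1, k_3) = 0x01A78C
s_3 = InvRound(s_2, k_2) = 0x90701A
s_4 = InvRound(s_3, k_1) = 0xF0E907
s_5 = InvRound(s_4, k_0) = 0xF21F0E

0xF21F0E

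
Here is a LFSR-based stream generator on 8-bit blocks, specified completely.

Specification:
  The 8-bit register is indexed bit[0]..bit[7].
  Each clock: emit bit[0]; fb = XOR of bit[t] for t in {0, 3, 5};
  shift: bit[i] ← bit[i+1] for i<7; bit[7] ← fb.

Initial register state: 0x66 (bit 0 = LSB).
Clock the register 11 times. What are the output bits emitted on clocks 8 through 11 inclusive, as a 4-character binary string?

0100

reg_0 = 0x66
clock 1: out=0, reg = 0xB3
clock 2: out=1, reg = 0x59
clock 3: out=1, reg = 0x2C
clock 4: out=0, reg = 0x16
clock 5: out=0, reg = 0x0B
clock 6: out=1, reg = 0x05
clock 7: out=1, reg = 0x82
clock 8: out=0, reg = 0x41
clock 9: out=1, reg = 0xA0
clock 10: out=0, reg = 0xD0
clock 11: out=0, reg = 0x68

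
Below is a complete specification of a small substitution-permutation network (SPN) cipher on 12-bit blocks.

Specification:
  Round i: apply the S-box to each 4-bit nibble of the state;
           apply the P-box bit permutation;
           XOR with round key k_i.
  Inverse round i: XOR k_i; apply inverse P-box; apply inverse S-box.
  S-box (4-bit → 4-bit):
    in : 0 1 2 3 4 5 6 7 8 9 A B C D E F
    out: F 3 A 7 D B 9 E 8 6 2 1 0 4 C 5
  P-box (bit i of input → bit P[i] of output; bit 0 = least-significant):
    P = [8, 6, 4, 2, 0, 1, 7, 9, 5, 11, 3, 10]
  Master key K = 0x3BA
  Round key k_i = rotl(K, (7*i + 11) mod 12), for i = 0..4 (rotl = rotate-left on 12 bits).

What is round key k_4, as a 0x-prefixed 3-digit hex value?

0xDD1

K = 0x3BA
k_0 = rotl(K, (7*0+11) mod 12) = rotl(K, 11) = 0x1DD
k_1 = rotl(K, (7*1+11) mod 12) = rotl(K, 6) = 0xE8E
k_2 = rotl(K, (7*2+11) mod 12) = rotl(K, 1) = 0x774
k_3 = rotl(K, (7*3+11) mod 12) = rotl(K, 8) = 0xA3B
k_4 = rotl(K, (7*4+11) mod 12) = rotl(K, 3) = 0xDD1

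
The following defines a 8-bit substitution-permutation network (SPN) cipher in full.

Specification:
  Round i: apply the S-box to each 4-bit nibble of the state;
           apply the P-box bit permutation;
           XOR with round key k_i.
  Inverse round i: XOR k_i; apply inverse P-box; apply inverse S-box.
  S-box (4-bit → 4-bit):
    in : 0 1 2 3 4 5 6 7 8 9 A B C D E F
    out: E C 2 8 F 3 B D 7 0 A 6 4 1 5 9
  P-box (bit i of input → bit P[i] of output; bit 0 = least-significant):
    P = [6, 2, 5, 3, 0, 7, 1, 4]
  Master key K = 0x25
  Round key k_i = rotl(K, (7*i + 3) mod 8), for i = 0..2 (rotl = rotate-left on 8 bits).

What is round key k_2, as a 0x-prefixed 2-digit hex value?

K = 0x25
k_0 = rotl(K, (7*0+3) mod 8) = rotl(K, 3) = 0x29
k_1 = rotl(K, (7*1+3) mod 8) = rotl(K, 2) = 0x94
k_2 = rotl(K, (7*2+3) mod 8) = rotl(K, 1) = 0x4A

0x4A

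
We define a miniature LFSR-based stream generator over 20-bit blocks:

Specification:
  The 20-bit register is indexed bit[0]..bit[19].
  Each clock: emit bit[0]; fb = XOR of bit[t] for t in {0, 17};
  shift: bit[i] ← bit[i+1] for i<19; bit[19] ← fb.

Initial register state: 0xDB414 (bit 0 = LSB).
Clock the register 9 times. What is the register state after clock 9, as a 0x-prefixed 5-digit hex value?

reg_0 = 0xDB414
clock 1: out=0, reg = 0x6DA0A
clock 2: out=0, reg = 0xB6D05
clock 3: out=1, reg = 0x5B682
clock 4: out=0, reg = 0x2DB41
clock 5: out=1, reg = 0x16DA0
clock 6: out=0, reg = 0x0B6D0
clock 7: out=0, reg = 0x05B68
clock 8: out=0, reg = 0x02DB4
clock 9: out=0, reg = 0x016DA

0x016DA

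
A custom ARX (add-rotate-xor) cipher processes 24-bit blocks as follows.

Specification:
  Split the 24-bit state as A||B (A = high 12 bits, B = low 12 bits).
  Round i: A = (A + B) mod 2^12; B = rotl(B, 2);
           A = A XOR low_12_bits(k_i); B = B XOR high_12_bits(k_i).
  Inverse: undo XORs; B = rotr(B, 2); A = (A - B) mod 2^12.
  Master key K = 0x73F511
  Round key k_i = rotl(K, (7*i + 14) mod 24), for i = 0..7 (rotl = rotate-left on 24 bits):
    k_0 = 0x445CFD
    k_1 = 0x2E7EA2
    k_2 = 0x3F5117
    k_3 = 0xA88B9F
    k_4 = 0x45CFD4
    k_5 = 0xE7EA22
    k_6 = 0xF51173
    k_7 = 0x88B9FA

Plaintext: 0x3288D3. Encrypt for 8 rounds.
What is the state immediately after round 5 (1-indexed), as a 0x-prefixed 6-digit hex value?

s_0 = plaintext = 0x3288D3
s_1 = Round(s_0, k_0) = 0x70670B
s_2 = Round(s_1, k_1) = 0x0B3ECA
s_3 = Round(s_2, k_2) = 0xE6A8DE
s_4 = Round(s_3, k_3) = 0xCD79F2
s_5 = Round(s_4, k_4) = 0x91D396
s_6 = Round(s_5, k_5) = 0x691026
s_7 = Round(s_6, k_6) = 0x7C4FC9
s_8 = Round(s_7, k_7) = 0xE777AC

0x91D396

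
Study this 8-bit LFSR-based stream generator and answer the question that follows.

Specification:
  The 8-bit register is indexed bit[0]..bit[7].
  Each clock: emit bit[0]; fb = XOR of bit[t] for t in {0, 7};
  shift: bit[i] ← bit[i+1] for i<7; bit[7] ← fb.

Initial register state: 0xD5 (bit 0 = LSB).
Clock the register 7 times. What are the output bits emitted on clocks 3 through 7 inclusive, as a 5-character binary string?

10101

reg_0 = 0xD5
clock 1: out=1, reg = 0x6A
clock 2: out=0, reg = 0x35
clock 3: out=1, reg = 0x9A
clock 4: out=0, reg = 0xCD
clock 5: out=1, reg = 0x66
clock 6: out=0, reg = 0x33
clock 7: out=1, reg = 0x99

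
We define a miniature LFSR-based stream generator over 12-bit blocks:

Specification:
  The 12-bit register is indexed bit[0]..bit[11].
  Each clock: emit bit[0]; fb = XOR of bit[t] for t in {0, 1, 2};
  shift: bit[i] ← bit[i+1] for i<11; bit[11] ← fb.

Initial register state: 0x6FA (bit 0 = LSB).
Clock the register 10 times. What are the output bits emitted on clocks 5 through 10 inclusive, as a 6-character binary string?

reg_0 = 0x6FA
clock 1: out=0, reg = 0xB7D
clock 2: out=1, reg = 0x5BE
clock 3: out=0, reg = 0x2DF
clock 4: out=1, reg = 0x96F
clock 5: out=1, reg = 0xCB7
clock 6: out=1, reg = 0xE5B
clock 7: out=1, reg = 0x72D
clock 8: out=1, reg = 0x396
clock 9: out=0, reg = 0x1CB
clock 10: out=1, reg = 0x0E5

111101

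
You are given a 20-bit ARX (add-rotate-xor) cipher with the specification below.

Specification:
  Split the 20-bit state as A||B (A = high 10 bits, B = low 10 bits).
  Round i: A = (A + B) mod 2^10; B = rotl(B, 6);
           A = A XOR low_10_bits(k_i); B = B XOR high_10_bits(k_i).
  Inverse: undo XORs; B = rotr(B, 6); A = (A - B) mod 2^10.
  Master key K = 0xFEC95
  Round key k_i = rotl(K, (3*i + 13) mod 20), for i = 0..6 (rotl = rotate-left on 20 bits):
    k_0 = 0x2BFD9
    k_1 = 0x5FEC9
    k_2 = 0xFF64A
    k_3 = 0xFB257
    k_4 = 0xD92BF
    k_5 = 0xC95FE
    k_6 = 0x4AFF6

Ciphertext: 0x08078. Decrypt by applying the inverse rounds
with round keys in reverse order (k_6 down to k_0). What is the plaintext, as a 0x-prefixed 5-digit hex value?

s_0 = ciphertext = 0x08078
s_1 = InvRound(s_0, k_6) = 0xA8535
s_2 = InvRound(s_1, k_5) = 0x95D08
s_3 = InvRound(s_2, k_4) = 0x87EC9
s_4 = InvRound(s_3, k_3) = 0x7D254
s_5 = InvRound(s_4, k_2) = 0x4A296
s_6 = InvRound(s_5, k_1) = 0x50A9F
s_7 = InvRound(s_6, k_0) = 0xE4F08

0xE4F08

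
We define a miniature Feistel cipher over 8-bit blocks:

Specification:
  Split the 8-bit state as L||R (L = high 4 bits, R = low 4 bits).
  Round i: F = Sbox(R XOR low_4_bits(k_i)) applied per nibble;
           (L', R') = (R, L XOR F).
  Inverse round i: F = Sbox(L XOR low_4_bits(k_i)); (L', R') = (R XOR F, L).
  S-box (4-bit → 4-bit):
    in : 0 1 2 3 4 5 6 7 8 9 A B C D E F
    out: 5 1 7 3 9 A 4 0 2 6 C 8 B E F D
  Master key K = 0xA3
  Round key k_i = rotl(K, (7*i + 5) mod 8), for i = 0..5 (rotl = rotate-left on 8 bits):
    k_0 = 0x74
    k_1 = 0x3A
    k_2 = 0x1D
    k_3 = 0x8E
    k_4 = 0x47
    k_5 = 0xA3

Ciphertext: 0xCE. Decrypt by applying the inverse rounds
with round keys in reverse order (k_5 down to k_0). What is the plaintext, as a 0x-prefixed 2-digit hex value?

s_0 = ciphertext = 0xCE
s_1 = InvRound(s_0, k_5) = 0x3C
s_2 = InvRound(s_1, k_4) = 0x53
s_3 = InvRound(s_2, k_3) = 0xB5
s_4 = InvRound(s_3, k_2) = 0x1B
s_5 = InvRound(s_4, k_1) = 0x31
s_6 = InvRound(s_5, k_0) = 0x13

0x13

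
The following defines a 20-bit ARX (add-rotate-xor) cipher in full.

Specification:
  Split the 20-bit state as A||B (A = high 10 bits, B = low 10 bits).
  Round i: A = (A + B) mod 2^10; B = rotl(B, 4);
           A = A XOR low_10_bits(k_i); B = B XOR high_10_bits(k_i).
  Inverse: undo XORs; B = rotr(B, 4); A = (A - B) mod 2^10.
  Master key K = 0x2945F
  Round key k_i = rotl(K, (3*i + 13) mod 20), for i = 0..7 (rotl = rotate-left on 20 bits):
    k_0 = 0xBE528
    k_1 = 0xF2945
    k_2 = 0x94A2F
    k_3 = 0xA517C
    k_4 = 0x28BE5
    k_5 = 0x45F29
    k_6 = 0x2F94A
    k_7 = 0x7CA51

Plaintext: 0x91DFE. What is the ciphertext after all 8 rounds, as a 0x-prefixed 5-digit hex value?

s_0 = plaintext = 0x91DFE
s_1 = Round(s_0, k_0) = 0x5B51E
s_2 = Round(s_1, k_1) = 0xF3A2E
s_3 = Round(s_2, k_2) = 0xF4CBA
s_4 = Round(s_3, k_3) = 0x7C536
s_5 = Round(s_4, k_4) = 0x30BC6
s_6 = Round(s_5, k_5) = 0xE8578
s_7 = Round(s_6, k_6) = 0x14F3B
s_8 = Round(s_7, k_7) = 0x77E4E

0x77E4E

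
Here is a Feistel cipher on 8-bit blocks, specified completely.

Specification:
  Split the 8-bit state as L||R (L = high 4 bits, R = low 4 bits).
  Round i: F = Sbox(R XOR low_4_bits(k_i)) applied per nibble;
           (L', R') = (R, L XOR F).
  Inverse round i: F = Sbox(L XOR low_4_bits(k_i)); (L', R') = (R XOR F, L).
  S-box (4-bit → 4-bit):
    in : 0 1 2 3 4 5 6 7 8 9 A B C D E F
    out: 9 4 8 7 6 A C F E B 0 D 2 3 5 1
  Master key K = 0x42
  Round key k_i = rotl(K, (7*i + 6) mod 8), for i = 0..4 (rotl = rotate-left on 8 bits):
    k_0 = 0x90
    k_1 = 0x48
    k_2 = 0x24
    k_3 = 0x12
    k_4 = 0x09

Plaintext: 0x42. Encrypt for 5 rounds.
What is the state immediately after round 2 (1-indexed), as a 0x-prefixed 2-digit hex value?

s_0 = plaintext = 0x42
s_1 = Round(s_0, k_0) = 0x2C
s_2 = Round(s_1, k_1) = 0xC4
s_3 = Round(s_2, k_2) = 0x45
s_4 = Round(s_3, k_3) = 0x5B
s_5 = Round(s_4, k_4) = 0xBD

0xC4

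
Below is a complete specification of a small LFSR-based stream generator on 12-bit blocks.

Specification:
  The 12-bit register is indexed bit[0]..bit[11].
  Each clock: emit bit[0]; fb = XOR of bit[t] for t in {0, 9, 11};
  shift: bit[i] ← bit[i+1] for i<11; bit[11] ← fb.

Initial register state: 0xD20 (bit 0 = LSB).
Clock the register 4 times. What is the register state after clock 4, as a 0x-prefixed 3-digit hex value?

reg_0 = 0xD20
clock 1: out=0, reg = 0xE90
clock 2: out=0, reg = 0x748
clock 3: out=0, reg = 0xBA4
clock 4: out=0, reg = 0x5D2

0x5D2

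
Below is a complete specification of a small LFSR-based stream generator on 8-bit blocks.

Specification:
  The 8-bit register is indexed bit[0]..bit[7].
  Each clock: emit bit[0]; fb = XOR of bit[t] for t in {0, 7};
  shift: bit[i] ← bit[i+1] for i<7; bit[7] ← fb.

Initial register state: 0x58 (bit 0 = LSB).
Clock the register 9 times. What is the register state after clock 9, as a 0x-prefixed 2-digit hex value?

0xE4

reg_0 = 0x58
clock 1: out=0, reg = 0x2C
clock 2: out=0, reg = 0x16
clock 3: out=0, reg = 0x0B
clock 4: out=1, reg = 0x85
clock 5: out=1, reg = 0x42
clock 6: out=0, reg = 0x21
clock 7: out=1, reg = 0x90
clock 8: out=0, reg = 0xC8
clock 9: out=0, reg = 0xE4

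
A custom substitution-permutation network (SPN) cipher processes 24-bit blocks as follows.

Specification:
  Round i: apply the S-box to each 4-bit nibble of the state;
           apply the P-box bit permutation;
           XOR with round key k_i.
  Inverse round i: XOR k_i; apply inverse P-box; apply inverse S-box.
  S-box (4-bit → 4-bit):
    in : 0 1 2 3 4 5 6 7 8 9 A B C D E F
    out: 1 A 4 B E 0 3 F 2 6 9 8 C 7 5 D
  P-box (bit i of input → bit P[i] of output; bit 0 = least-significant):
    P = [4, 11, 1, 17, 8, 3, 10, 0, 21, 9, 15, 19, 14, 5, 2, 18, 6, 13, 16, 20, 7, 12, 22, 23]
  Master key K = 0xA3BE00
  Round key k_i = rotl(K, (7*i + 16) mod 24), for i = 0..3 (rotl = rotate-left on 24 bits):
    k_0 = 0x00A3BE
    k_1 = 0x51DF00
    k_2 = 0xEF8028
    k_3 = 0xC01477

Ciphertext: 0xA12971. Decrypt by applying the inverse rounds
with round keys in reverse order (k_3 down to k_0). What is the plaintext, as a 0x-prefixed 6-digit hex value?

s_0 = ciphertext = 0xA12971
s_1 = InvRound(s_0, k_3) = 0x9920E9
s_2 = InvRound(s_1, k_2) = 0xE3BEBB
s_3 = InvRound(s_2, k_1) = 0xA1603F
s_4 = InvRound(s_3, k_0) = 0xA20DA5

0xA20DA5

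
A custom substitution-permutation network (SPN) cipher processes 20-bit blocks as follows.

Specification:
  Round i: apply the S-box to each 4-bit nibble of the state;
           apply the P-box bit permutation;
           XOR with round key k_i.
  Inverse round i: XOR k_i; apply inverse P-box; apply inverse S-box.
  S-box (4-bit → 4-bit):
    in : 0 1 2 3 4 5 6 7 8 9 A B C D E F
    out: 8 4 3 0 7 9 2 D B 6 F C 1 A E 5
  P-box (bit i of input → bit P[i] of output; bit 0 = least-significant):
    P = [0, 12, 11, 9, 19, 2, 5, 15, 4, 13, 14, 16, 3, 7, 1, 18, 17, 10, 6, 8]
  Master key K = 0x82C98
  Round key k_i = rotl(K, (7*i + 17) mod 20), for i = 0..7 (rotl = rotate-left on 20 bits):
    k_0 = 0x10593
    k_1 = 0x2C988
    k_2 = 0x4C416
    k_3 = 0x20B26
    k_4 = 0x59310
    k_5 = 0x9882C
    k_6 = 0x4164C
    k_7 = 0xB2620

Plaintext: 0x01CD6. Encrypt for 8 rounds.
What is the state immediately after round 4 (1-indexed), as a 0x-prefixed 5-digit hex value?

0x4E363

s_0 = plaintext = 0x01CD6
s_1 = Round(s_0, k_0) = 0x19485
s_2 = Round(s_1, k_1) = 0xA2B5F
s_3 = Round(s_2, k_2) = 0xF09DF
s_4 = Round(s_3, k_3) = 0x4E363
s_5 = Round(s_4, k_4) = 0x397D6
s_6 = Round(s_5, k_5) = 0x858BA
s_7 = Round(s_6, k_6) = 0x3A975
s_8 = Round(s_7, k_7) = 0x7C48B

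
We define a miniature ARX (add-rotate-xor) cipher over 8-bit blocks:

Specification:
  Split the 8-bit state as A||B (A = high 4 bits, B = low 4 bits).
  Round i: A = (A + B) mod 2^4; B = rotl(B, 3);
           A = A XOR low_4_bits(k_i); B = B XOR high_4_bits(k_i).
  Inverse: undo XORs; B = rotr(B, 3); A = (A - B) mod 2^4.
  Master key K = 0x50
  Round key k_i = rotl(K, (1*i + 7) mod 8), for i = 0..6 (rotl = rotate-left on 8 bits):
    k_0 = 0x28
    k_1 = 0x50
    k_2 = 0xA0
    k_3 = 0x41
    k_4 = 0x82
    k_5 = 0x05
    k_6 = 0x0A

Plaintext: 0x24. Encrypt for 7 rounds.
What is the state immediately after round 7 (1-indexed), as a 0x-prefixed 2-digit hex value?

0xAA

s_0 = plaintext = 0x24
s_1 = Round(s_0, k_0) = 0xE0
s_2 = Round(s_1, k_1) = 0xE5
s_3 = Round(s_2, k_2) = 0x30
s_4 = Round(s_3, k_3) = 0x24
s_5 = Round(s_4, k_4) = 0x4A
s_6 = Round(s_5, k_5) = 0xB5
s_7 = Round(s_6, k_6) = 0xAA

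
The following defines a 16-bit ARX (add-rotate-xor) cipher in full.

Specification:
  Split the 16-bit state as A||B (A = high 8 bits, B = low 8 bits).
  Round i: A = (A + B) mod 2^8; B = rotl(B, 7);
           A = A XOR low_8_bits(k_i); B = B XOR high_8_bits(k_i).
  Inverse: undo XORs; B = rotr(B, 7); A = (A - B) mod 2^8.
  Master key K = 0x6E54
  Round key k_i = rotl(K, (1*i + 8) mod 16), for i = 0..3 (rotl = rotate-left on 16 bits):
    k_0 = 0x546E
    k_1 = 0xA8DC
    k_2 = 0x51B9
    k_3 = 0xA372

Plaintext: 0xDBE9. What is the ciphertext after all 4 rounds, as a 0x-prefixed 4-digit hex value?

0x1635

s_0 = plaintext = 0xDBE9
s_1 = Round(s_0, k_0) = 0xAAA0
s_2 = Round(s_1, k_1) = 0x96F8
s_3 = Round(s_2, k_2) = 0x372D
s_4 = Round(s_3, k_3) = 0x1635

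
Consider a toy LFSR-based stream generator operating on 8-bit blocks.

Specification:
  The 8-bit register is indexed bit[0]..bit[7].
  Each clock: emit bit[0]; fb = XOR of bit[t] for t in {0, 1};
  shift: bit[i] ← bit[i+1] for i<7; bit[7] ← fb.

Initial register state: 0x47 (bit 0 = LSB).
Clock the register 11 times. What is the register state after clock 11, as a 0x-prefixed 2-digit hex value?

reg_0 = 0x47
clock 1: out=1, reg = 0x23
clock 2: out=1, reg = 0x11
clock 3: out=1, reg = 0x88
clock 4: out=0, reg = 0x44
clock 5: out=0, reg = 0x22
clock 6: out=0, reg = 0x91
clock 7: out=1, reg = 0xC8
clock 8: out=0, reg = 0x64
clock 9: out=0, reg = 0x32
clock 10: out=0, reg = 0x99
clock 11: out=1, reg = 0xCC

0xCC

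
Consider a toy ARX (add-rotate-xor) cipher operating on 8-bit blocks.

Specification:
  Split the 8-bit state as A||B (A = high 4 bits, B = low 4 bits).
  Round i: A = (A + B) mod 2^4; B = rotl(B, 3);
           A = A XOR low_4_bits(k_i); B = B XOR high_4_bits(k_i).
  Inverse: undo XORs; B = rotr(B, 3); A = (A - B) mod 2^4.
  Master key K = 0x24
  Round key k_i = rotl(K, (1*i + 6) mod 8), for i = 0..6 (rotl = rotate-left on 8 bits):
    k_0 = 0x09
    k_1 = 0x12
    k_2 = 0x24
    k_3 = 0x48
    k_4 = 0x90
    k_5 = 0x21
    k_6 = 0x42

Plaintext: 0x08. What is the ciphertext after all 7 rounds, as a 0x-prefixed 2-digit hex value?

0x40

s_0 = plaintext = 0x08
s_1 = Round(s_0, k_0) = 0x14
s_2 = Round(s_1, k_1) = 0x73
s_3 = Round(s_2, k_2) = 0xEB
s_4 = Round(s_3, k_3) = 0x19
s_5 = Round(s_4, k_4) = 0xA5
s_6 = Round(s_5, k_5) = 0xE8
s_7 = Round(s_6, k_6) = 0x40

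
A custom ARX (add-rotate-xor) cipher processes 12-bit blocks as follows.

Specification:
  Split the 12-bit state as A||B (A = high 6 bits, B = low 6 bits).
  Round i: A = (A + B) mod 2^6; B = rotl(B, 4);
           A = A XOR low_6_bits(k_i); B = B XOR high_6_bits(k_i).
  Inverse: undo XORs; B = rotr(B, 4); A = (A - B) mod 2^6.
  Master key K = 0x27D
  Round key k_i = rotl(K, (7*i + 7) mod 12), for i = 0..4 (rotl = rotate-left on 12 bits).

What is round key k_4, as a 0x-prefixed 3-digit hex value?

K = 0x27D
k_0 = rotl(K, (7*0+7) mod 12) = rotl(K, 7) = 0xE93
k_1 = rotl(K, (7*1+7) mod 12) = rotl(K, 2) = 0x9F4
k_2 = rotl(K, (7*2+7) mod 12) = rotl(K, 9) = 0xA4F
k_3 = rotl(K, (7*3+7) mod 12) = rotl(K, 4) = 0x7D2
k_4 = rotl(K, (7*4+7) mod 12) = rotl(K, 11) = 0x93E

0x93E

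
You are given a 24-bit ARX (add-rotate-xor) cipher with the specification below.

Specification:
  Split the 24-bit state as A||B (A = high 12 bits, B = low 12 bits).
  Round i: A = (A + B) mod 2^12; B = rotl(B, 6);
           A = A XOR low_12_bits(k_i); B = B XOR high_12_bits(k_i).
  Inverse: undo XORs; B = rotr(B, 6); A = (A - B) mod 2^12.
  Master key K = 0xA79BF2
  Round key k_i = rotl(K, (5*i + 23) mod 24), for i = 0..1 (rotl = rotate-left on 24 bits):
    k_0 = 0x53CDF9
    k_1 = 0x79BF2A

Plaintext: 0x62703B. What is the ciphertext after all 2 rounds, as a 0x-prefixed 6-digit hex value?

s_0 = plaintext = 0x62703B
s_1 = Round(s_0, k_0) = 0xB9BBFC
s_2 = Round(s_1, k_1) = 0x8BD8B4

0x8BD8B4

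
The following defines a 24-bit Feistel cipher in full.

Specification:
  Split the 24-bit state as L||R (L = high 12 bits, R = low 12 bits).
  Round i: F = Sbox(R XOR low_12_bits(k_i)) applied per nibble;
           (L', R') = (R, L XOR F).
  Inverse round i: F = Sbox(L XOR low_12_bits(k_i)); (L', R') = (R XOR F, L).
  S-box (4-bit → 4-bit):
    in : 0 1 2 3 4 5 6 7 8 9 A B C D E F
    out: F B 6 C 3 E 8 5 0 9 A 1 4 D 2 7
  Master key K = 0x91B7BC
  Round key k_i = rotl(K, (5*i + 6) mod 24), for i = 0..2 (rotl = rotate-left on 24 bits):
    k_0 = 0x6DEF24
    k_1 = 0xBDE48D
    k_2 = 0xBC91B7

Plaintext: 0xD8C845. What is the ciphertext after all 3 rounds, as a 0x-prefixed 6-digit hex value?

s_0 = plaintext = 0xD8C845
s_1 = Round(s_0, k_0) = 0x845807
s_2 = Round(s_1, k_1) = 0x807C4F
s_3 = Round(s_2, k_2) = 0xC4F577

0xC4F577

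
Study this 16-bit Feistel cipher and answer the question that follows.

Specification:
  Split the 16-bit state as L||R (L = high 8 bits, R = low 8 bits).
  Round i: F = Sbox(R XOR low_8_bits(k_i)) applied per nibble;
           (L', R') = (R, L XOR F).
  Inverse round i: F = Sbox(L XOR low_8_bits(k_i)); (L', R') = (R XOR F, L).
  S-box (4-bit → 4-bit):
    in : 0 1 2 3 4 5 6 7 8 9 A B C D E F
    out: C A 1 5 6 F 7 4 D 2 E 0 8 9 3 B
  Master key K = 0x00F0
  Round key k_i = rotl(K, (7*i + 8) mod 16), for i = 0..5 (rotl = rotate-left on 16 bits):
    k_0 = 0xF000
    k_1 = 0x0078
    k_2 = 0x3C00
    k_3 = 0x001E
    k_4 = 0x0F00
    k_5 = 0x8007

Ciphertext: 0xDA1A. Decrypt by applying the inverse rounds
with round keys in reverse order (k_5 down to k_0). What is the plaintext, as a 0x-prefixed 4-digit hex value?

0xEA56

s_0 = ciphertext = 0xDA1A
s_1 = InvRound(s_0, k_5) = 0x83DA
s_2 = InvRound(s_1, k_4) = 0x0F83
s_3 = InvRound(s_2, k_3) = 0x290F
s_4 = InvRound(s_3, k_2) = 0x1D29
s_5 = InvRound(s_4, k_1) = 0x561D
s_6 = InvRound(s_5, k_0) = 0xEA56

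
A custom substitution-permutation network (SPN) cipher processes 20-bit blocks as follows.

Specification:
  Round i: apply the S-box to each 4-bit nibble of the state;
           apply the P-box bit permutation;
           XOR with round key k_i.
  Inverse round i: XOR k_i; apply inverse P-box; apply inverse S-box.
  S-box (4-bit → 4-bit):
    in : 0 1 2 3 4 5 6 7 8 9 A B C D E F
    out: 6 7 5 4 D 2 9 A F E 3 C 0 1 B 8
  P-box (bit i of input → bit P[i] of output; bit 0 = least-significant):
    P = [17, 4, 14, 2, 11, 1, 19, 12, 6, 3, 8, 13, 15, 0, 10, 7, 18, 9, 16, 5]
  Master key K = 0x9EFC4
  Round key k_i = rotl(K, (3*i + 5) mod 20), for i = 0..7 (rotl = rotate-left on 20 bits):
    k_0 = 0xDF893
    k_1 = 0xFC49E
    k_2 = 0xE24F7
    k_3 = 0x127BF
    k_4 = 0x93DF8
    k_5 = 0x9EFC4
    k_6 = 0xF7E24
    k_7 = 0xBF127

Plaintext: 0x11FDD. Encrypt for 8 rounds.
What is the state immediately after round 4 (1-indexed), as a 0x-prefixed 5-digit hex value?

0x821C2

s_0 = plaintext = 0x11FDD
s_1 = Round(s_0, k_0) = 0xA5692
s_2 = Round(s_1, k_1) = 0x1B6DD
s_3 = Round(s_2, k_2) = 0x90A37
s_4 = Round(s_3, k_3) = 0x821C2
s_5 = Round(s_4, k_4) = 0xEFA90
s_6 = Round(s_5, k_5) = 0x5BD3E
s_7 = Round(s_6, k_6) = 0x578F0
s_8 = Round(s_7, k_7) = 0xB82FE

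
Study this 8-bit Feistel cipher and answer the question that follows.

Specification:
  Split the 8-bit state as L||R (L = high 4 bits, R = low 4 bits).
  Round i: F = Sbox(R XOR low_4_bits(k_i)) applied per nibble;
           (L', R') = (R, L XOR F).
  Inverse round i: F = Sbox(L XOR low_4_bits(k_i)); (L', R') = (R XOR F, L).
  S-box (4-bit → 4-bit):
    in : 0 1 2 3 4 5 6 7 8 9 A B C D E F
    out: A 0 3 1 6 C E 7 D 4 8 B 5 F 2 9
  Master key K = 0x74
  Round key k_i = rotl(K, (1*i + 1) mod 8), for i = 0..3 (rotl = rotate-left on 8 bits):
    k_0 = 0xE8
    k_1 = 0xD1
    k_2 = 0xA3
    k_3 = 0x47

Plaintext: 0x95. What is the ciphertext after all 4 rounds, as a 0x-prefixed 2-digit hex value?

0x62

s_0 = plaintext = 0x95
s_1 = Round(s_0, k_0) = 0x56
s_2 = Round(s_1, k_1) = 0x62
s_3 = Round(s_2, k_2) = 0x26
s_4 = Round(s_3, k_3) = 0x62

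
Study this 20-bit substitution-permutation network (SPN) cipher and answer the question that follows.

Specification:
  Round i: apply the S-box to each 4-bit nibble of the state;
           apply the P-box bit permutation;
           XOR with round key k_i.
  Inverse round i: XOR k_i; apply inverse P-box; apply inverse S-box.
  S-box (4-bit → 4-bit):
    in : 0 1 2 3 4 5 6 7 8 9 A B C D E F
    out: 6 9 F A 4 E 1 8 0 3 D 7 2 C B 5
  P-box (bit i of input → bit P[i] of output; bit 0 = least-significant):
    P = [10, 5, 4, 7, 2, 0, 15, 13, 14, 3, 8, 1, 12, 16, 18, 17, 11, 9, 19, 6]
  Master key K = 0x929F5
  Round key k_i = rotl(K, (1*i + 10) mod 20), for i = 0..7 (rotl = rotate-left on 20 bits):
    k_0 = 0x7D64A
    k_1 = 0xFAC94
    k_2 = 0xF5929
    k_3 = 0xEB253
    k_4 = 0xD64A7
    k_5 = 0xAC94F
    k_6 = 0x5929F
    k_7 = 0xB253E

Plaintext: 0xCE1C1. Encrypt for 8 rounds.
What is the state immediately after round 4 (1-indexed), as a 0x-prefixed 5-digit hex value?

0xE784F

s_0 = plaintext = 0xCE1C1
s_1 = Round(s_0, k_0) = 0x480C9
s_2 = Round(s_1, k_1) = 0x7A9BD
s_3 = Round(s_2, k_2) = 0x989F4
s_4 = Round(s_3, k_3) = 0xE784F
s_5 = Round(s_4, k_4) = 0xFEAF7
s_6 = Round(s_5, k_5) = 0x110C9
s_7 = Round(s_6, k_6) = 0x78FF6
s_8 = Round(s_7, k_7) = 0xBE07A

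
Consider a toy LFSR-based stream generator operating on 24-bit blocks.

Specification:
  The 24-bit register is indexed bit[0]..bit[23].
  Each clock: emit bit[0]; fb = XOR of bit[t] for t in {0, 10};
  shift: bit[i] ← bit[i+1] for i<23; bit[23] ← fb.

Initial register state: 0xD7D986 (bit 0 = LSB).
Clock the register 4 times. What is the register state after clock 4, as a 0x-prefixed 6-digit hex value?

reg_0 = 0xD7D986
clock 1: out=0, reg = 0x6BECC3
clock 2: out=1, reg = 0x35F661
clock 3: out=1, reg = 0x1AFB30
clock 4: out=0, reg = 0x0D7D98

0x0D7D98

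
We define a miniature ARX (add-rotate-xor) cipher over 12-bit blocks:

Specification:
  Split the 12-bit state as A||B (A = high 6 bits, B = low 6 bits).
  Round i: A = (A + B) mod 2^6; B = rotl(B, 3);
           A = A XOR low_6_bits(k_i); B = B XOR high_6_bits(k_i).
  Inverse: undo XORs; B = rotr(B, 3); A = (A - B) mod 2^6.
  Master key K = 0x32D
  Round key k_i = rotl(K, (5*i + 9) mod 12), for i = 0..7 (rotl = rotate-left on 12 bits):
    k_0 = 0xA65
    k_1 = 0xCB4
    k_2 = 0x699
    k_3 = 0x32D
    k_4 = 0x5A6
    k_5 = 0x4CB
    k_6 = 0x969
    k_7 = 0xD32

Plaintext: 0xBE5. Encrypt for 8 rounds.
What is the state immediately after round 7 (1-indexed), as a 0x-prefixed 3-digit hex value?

s_0 = plaintext = 0xBE5
s_1 = Round(s_0, k_0) = 0xC45
s_2 = Round(s_1, k_1) = 0x09A
s_3 = Round(s_2, k_2) = 0x149
s_4 = Round(s_3, k_3) = 0x8C5
s_5 = Round(s_4, k_4) = 0x3BE
s_6 = Round(s_5, k_5) = 0x1E4
s_7 = Round(s_6, k_6) = 0x081
s_8 = Round(s_7, k_7) = 0xC7C

0x081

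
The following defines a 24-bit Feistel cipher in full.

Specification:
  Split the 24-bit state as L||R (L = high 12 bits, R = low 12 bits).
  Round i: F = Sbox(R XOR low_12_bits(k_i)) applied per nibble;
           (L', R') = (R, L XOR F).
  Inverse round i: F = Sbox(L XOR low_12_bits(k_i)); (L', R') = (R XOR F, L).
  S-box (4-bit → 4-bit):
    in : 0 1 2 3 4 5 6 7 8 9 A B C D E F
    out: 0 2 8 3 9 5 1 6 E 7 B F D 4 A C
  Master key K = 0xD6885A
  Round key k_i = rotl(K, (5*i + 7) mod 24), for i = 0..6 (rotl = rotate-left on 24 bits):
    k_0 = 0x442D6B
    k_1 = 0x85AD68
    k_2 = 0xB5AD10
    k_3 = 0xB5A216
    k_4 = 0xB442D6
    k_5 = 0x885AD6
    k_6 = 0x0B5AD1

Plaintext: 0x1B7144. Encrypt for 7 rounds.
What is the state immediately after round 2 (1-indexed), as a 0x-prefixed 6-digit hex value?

0xC3B317

s_0 = plaintext = 0x1B7144
s_1 = Round(s_0, k_0) = 0x144C3B
s_2 = Round(s_1, k_1) = 0xC3B317
s_3 = Round(s_2, k_2) = 0x31763D
s_4 = Round(s_3, k_3) = 0x63DA98
s_5 = Round(s_4, k_4) = 0xA988A7
s_6 = Round(s_5, k_5) = 0x8A72FA
s_7 = Round(s_6, k_6) = 0x2FA628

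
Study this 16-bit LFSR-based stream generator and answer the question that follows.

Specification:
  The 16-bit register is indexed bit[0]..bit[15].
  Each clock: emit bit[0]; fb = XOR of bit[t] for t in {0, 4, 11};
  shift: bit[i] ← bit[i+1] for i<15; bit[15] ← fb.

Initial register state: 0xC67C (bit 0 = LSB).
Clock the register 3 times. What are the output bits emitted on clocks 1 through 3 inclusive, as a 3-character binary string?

reg_0 = 0xC67C
clock 1: out=0, reg = 0xE33E
clock 2: out=0, reg = 0xF19F
clock 3: out=1, reg = 0x78CF

001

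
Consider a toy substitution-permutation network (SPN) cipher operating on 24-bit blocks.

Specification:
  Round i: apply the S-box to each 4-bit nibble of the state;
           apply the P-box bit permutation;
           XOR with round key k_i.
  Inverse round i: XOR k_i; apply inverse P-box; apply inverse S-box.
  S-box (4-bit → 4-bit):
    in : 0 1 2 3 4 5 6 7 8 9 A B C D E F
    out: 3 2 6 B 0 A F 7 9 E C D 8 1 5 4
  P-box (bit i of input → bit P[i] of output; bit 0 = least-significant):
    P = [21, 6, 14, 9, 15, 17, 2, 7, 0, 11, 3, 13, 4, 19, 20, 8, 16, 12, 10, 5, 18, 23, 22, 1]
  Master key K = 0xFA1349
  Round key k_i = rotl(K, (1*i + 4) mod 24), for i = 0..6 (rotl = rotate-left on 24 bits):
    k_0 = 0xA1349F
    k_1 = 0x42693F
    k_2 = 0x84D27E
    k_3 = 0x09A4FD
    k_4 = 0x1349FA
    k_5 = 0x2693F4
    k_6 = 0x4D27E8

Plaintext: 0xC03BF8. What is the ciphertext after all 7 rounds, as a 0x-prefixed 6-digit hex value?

0x02912A

s_0 = plaintext = 0xC03BF8
s_1 = Round(s_0, k_0) = 0x880780
s_2 = Round(s_1, k_1) = 0x6FE1C4
s_3 = Round(s_2, k_2) = 0x50DEEC
s_4 = Round(s_3, k_3) = 0x8836E2
s_5 = Round(s_4, k_4) = 0x1EA085
s_6 = Round(s_5, k_5) = 0xB71C35
s_7 = Round(s_6, k_6) = 0x02912A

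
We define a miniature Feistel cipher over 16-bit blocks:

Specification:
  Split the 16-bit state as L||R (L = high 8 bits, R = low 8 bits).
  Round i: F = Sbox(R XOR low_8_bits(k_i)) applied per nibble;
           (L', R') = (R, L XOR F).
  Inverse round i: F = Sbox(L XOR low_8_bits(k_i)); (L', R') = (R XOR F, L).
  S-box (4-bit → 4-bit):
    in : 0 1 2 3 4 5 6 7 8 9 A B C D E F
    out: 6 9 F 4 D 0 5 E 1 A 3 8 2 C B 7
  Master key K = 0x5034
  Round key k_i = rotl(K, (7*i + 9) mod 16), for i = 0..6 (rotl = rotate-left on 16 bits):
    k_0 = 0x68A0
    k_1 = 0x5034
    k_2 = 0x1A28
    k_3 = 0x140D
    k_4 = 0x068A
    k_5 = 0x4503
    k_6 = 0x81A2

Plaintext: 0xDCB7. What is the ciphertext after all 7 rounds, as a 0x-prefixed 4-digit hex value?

s_0 = plaintext = 0xDCB7
s_1 = Round(s_0, k_0) = 0xB742
s_2 = Round(s_1, k_1) = 0x4252
s_3 = Round(s_2, k_2) = 0x52A1
s_4 = Round(s_3, k_3) = 0xA160
s_5 = Round(s_4, k_4) = 0x6012
s_6 = Round(s_5, k_5) = 0x12F9
s_7 = Round(s_6, k_6) = 0xF91A

0xF91A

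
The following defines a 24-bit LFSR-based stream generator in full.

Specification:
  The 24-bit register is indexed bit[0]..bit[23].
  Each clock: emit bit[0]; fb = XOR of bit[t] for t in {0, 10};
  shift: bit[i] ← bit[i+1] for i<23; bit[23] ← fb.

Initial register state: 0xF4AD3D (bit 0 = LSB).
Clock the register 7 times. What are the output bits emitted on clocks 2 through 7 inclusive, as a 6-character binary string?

reg_0 = 0xF4AD3D
clock 1: out=1, reg = 0x7A569E
clock 2: out=0, reg = 0xBD2B4F
clock 3: out=1, reg = 0xDE95A7
clock 4: out=1, reg = 0x6F4AD3
clock 5: out=1, reg = 0xB7A569
clock 6: out=1, reg = 0x5BD2B4
clock 7: out=0, reg = 0x2DE95A

011110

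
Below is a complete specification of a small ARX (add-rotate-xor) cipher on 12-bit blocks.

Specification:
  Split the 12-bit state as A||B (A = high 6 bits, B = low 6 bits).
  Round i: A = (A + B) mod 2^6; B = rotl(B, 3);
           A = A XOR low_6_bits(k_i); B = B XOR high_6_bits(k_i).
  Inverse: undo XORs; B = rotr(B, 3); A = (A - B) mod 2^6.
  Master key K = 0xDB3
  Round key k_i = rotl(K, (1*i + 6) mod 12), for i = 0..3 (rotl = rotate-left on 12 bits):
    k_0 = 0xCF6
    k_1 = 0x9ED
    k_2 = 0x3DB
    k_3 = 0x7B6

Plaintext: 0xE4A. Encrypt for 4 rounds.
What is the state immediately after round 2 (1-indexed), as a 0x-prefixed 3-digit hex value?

s_0 = plaintext = 0xE4A
s_1 = Round(s_0, k_0) = 0xD62
s_2 = Round(s_1, k_1) = 0xEB3
s_3 = Round(s_2, k_2) = 0xD91
s_4 = Round(s_3, k_3) = 0xC54

0xEB3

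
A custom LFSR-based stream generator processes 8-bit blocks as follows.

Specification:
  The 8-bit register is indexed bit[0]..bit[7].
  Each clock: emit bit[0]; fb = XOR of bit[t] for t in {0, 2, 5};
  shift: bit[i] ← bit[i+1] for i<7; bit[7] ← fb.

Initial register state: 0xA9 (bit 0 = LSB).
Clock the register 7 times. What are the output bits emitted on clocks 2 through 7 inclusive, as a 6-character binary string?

001010

reg_0 = 0xA9
clock 1: out=1, reg = 0x54
clock 2: out=0, reg = 0xAA
clock 3: out=0, reg = 0xD5
clock 4: out=1, reg = 0x6A
clock 5: out=0, reg = 0xB5
clock 6: out=1, reg = 0xDA
clock 7: out=0, reg = 0x6D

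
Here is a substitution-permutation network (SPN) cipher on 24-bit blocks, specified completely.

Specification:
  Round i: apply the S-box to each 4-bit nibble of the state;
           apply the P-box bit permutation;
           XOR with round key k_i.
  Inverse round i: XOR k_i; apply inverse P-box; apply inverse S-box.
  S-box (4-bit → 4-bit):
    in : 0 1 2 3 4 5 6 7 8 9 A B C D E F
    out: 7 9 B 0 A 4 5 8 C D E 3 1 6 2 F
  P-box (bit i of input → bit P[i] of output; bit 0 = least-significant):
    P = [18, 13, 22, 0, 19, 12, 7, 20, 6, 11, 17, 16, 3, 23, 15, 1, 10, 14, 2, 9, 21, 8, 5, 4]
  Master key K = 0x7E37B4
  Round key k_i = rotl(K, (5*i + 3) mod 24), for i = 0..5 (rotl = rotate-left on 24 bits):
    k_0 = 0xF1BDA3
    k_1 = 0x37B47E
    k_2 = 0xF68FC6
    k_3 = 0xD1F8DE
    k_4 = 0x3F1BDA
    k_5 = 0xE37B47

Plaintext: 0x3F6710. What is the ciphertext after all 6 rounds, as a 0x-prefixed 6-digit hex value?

0x6C5760

s_0 = plaintext = 0x3F6710
s_1 = Round(s_0, k_0) = 0xAC5BAF
s_2 = Round(s_1, k_1) = 0x63098F
s_3 = Round(s_2, k_2) = 0x012F2F
s_4 = Round(s_3, k_3) = 0x2EC7B5
s_5 = Round(s_4, k_4) = 0x564AC2
s_6 = Round(s_5, k_5) = 0x6C5760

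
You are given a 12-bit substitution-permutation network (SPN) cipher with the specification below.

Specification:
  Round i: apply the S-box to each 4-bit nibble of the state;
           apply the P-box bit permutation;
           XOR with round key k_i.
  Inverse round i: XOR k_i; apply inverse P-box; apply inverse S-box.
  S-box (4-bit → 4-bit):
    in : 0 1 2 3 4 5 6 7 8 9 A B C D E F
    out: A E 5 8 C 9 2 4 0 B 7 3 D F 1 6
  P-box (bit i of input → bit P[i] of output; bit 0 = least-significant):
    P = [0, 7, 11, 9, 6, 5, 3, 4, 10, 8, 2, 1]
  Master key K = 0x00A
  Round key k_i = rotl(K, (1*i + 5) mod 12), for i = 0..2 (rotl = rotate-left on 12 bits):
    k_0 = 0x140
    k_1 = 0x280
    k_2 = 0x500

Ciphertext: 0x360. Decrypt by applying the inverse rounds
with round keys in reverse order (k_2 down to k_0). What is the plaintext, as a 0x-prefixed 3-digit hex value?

s_0 = ciphertext = 0x360
s_1 = InvRound(s_0, k_2) = 0xEB3
s_2 = InvRound(s_1, k_1) = 0x502
s_3 = InvRound(s_2, k_0) = 0x5E8

0x5E8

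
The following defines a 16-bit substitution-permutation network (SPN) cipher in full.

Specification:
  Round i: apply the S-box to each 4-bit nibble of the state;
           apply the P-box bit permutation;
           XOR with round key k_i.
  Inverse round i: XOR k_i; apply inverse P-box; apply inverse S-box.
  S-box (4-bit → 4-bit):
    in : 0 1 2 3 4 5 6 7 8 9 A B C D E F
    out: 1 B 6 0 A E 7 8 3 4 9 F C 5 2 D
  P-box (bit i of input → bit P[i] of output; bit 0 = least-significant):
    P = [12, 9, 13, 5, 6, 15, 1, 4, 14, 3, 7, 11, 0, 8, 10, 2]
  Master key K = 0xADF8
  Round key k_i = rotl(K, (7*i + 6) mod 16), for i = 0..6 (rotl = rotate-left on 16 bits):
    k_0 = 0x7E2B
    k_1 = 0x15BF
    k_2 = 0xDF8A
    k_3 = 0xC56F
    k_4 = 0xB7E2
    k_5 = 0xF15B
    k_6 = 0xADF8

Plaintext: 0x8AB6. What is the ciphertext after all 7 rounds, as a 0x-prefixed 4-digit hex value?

0xBE4C

s_0 = plaintext = 0x8AB6
s_1 = Round(s_0, k_0) = 0x8578
s_2 = Round(s_1, k_1) = 0x0E26
s_3 = Round(s_2, k_2) = 0x6D81
s_4 = Round(s_3, k_3) = 0x128E
s_5 = Round(s_4, k_4) = 0x342F
s_6 = Round(s_5, k_5) = 0x4971
s_7 = Round(s_6, k_6) = 0xBE4C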